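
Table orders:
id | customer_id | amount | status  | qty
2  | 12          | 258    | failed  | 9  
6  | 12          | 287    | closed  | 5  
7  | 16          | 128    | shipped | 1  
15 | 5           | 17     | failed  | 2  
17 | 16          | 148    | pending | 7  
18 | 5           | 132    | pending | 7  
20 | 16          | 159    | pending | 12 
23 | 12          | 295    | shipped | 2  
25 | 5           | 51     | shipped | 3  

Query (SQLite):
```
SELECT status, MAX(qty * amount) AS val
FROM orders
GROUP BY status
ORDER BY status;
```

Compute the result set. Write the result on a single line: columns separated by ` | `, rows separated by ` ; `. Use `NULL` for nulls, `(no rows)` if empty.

For each row compute qty * amount.
Group by status; take MAX of the expression per group.
  closed: ids {6} → MAX(qty * amount)=1435
  failed: ids {2, 15} → MAX(qty * amount)=2322
  pending: ids {17, 18, 20} → MAX(qty * amount)=1908
  shipped: ids {7, 23, 25} → MAX(qty * amount)=590

closed | 1435 ; failed | 2322 ; pending | 1908 ; shipped | 590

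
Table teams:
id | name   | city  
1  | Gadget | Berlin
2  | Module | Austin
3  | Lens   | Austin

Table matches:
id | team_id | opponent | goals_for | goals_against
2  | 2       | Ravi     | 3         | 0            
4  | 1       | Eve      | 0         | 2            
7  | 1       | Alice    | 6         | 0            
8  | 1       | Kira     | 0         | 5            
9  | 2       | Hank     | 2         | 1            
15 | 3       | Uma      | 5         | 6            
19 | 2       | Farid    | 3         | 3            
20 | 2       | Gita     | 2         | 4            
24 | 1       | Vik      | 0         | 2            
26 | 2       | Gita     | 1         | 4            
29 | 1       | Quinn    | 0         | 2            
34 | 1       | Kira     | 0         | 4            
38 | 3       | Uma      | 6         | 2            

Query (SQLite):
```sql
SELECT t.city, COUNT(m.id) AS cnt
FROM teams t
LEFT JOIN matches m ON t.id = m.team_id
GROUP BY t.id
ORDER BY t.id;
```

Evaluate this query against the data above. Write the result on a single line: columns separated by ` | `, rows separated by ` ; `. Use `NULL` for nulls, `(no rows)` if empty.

Berlin | 6 ; Austin | 5 ; Austin | 2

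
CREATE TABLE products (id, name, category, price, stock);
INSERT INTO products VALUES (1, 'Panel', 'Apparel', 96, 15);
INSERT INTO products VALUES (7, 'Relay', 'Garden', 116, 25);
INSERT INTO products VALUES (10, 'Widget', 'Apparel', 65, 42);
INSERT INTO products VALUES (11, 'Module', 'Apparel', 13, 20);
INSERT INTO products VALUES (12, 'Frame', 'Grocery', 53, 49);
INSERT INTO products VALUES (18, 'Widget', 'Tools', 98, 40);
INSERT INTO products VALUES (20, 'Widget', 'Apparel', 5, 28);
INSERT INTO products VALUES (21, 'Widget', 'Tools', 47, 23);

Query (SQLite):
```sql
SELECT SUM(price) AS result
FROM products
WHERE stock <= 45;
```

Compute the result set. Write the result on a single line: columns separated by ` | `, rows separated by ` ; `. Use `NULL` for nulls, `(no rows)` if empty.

Rows where stock <= 45 → price values: [96, 116, 65, 13, 98, 5, 47].
SUM of non-NULL values = 440.

440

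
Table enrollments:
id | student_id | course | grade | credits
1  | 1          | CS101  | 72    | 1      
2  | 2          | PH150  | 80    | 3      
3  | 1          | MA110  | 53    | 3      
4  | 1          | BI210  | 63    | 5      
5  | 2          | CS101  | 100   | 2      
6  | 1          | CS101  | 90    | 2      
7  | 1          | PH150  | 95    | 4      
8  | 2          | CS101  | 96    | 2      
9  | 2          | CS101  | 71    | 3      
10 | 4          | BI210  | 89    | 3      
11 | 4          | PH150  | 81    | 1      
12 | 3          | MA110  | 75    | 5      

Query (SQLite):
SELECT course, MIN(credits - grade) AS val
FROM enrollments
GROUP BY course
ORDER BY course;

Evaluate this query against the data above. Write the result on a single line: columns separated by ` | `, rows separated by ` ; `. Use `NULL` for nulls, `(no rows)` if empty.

For each row compute credits - grade.
Group by course; take MIN of the expression per group.
  BI210: ids {4, 10} → MIN(credits - grade)=-86
  CS101: ids {1, 5, 6, 8, 9} → MIN(credits - grade)=-98
  MA110: ids {3, 12} → MIN(credits - grade)=-70
  PH150: ids {2, 7, 11} → MIN(credits - grade)=-91

BI210 | -86 ; CS101 | -98 ; MA110 | -70 ; PH150 | -91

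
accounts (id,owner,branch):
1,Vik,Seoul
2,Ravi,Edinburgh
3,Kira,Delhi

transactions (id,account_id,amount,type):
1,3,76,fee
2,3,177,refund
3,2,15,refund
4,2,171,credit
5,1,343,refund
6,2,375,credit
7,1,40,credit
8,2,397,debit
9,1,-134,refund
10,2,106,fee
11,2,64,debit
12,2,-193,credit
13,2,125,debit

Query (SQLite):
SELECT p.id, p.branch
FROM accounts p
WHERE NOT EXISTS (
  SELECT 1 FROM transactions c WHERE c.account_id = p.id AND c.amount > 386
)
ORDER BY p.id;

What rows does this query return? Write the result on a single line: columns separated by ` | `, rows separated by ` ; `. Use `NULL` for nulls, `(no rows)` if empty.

For each accounts row, check whether any transactions with matching account_id has amount > 386.
Keep rows where that is false.

1 | Seoul ; 3 | Delhi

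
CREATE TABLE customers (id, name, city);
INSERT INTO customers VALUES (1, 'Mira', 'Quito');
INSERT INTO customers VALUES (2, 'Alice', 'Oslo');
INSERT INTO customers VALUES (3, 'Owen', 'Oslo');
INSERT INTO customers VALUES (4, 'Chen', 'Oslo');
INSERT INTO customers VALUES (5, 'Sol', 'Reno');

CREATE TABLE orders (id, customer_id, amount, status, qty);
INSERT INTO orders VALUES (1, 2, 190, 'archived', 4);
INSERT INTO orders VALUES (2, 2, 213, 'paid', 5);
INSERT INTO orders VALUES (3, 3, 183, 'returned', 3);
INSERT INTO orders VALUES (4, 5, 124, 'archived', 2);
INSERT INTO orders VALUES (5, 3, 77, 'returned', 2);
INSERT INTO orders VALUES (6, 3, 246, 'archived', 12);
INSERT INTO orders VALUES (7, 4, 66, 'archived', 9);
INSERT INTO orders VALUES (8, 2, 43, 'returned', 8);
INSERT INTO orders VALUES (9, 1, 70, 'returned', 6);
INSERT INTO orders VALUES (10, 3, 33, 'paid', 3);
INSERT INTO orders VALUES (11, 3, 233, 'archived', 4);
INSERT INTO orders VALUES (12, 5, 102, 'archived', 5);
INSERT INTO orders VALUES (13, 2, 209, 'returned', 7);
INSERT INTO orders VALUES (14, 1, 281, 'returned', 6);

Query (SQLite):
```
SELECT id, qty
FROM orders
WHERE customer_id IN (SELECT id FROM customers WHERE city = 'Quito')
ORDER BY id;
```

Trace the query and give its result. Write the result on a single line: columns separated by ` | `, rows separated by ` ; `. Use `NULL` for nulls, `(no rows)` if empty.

9 | 6 ; 14 | 6

Inner query: customers.id where city = 'Quito'.
Outer: keep orders rows whose customer_id is in that set.
Inner query → {1}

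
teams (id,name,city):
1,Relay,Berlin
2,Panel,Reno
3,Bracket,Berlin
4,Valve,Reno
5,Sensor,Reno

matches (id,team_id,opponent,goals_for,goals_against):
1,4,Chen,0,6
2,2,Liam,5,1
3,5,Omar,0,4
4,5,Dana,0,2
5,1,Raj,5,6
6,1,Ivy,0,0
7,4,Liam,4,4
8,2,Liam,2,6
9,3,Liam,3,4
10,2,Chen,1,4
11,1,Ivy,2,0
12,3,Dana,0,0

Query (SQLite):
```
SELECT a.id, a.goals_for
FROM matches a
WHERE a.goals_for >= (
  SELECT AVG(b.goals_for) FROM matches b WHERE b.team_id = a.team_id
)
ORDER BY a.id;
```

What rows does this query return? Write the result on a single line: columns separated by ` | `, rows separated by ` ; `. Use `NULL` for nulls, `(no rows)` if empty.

2 | 5 ; 3 | 0 ; 4 | 0 ; 5 | 5 ; 7 | 4 ; 9 | 3

For each matches row a, compute AVG(goals_for) over rows sharing a.team_id.
Keep row a if a.goals_for >= that per-group AVG.
  team_id=1: AVG(goals_for) = 2.333333
  team_id=2: AVG(goals_for) = 2.666667
  team_id=3: AVG(goals_for) = 1.5
  team_id=4: AVG(goals_for) = 2.0
  team_id=5: AVG(goals_for) = 0.0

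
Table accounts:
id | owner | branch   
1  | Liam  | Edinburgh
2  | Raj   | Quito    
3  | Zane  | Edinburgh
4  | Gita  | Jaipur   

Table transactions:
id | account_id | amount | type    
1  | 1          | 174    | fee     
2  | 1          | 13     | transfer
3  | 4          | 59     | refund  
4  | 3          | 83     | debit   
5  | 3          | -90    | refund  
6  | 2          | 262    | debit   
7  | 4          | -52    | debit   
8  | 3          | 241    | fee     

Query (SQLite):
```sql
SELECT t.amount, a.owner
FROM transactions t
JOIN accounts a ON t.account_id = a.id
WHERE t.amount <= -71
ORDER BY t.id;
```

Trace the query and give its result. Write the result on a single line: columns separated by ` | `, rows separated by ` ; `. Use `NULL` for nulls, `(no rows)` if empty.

-90 | Zane

Each transactions row matches the accounts row where account_id = accounts.id.
Then keep rows with t.amount <= -71.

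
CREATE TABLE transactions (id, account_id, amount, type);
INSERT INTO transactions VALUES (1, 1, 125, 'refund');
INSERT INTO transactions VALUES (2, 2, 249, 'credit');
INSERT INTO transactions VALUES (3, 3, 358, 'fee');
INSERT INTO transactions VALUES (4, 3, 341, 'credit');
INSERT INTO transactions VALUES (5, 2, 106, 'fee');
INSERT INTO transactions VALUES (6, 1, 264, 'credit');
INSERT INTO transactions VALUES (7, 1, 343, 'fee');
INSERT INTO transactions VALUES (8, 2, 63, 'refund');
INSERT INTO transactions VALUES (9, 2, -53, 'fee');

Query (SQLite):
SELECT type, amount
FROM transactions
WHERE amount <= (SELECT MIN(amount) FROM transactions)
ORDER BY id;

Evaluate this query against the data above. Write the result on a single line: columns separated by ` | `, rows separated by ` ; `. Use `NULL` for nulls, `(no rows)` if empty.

fee | -53

Scalar subquery: MIN(amount) over all transactions rows = -53.
Keep rows where amount <= that value.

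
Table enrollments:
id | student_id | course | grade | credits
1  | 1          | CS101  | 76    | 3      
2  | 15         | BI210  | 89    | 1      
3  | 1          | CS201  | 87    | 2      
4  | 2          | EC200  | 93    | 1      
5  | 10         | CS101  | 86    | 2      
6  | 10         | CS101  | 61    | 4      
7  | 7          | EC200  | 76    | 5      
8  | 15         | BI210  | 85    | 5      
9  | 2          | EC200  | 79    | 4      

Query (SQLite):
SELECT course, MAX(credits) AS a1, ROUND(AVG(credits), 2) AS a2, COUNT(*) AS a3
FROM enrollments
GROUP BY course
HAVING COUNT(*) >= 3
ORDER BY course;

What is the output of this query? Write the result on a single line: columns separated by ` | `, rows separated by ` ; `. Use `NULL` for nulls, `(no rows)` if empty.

CS101 | 4 | 3 | 3 ; EC200 | 5 | 3.33 | 3

Group enrollments by course.
Per group compute: MAX(credits), ROUND(AVG(credits), 2), COUNT(*).
HAVING: drop groups with fewer than 3 rows.
  BI210: ids {2, 8} → MAX(credits)=5, ROUND(AVG(credits), 2)=3, COUNT(*)=2
  CS101: ids {1, 5, 6} → MAX(credits)=4, ROUND(AVG(credits), 2)=3, COUNT(*)=3
  CS201: ids {3} → MAX(credits)=2, ROUND(AVG(credits), 2)=2, COUNT(*)=1
  EC200: ids {4, 7, 9} → MAX(credits)=5, ROUND(AVG(credits), 2)=3.33, COUNT(*)=3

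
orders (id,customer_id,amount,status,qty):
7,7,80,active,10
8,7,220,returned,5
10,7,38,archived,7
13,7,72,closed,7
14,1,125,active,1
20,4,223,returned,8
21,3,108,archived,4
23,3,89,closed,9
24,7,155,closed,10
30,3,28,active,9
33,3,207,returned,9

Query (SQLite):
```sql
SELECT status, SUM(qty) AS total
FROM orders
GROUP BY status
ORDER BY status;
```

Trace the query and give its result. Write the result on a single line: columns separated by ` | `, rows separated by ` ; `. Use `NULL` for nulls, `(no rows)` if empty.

Partition orders by status; compute SUM(qty) within each group.
  active: ids {7, 14, 30} → SUM(qty)=20
  archived: ids {10, 21} → SUM(qty)=11
  closed: ids {13, 23, 24} → SUM(qty)=26
  returned: ids {8, 20, 33} → SUM(qty)=22

active | 20 ; archived | 11 ; closed | 26 ; returned | 22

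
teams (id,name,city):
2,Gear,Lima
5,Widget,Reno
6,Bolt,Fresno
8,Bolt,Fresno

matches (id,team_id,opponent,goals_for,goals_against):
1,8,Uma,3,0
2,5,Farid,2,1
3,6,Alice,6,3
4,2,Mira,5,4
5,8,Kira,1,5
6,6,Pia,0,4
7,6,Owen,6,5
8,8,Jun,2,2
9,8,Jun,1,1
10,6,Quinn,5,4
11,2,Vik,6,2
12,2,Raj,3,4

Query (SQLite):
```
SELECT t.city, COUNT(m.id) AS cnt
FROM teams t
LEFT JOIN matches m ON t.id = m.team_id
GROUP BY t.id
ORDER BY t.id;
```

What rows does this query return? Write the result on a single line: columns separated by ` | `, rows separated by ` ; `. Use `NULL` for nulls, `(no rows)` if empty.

Lima | 3 ; Reno | 1 ; Fresno | 4 ; Fresno | 4

LEFT JOIN keeps every teams row; unmatched ones get NULL for matches columns.
Group by teams.id and compute COUNT(m.id). COUNT(col) of an all-NULL group is 0.
  2: ids {4, 11, 12} → COUNT(m.id)=3
  5: ids {2} → COUNT(m.id)=1
  6: ids {3, 6, 7, 10} → COUNT(m.id)=4
  8: ids {1, 5, 8, 9} → COUNT(m.id)=4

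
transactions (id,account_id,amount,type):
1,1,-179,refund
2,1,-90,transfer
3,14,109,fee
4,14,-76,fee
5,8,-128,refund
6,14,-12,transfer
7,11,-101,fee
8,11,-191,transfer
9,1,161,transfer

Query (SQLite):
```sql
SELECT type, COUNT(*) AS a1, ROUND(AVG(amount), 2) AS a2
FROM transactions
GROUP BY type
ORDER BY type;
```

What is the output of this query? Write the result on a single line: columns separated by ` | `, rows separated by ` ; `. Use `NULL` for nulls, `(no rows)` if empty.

Group transactions by type.
Per group compute: COUNT(*), ROUND(AVG(amount), 2).
  fee: ids {3, 4, 7} → COUNT(*)=3, ROUND(AVG(amount), 2)=-22.67
  refund: ids {1, 5} → COUNT(*)=2, ROUND(AVG(amount), 2)=-153.5
  transfer: ids {2, 6, 8, 9} → COUNT(*)=4, ROUND(AVG(amount), 2)=-33

fee | 3 | -22.67 ; refund | 2 | -153.5 ; transfer | 4 | -33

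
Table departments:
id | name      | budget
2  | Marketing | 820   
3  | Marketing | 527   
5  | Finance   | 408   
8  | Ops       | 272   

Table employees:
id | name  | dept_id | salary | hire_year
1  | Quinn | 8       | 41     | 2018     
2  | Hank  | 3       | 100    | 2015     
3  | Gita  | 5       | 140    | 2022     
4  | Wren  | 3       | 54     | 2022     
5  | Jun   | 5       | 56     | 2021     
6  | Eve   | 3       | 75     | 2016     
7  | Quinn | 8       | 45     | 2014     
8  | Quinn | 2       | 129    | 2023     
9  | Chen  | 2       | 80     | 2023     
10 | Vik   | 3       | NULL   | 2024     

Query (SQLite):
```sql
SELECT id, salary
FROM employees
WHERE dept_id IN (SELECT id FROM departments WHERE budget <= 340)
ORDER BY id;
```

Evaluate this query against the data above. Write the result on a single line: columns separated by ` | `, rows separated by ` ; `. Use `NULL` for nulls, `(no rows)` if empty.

1 | 41 ; 7 | 45

Inner query: departments.id where budget <= 340.
Outer: keep employees rows whose dept_id is in that set.
Inner query → {8}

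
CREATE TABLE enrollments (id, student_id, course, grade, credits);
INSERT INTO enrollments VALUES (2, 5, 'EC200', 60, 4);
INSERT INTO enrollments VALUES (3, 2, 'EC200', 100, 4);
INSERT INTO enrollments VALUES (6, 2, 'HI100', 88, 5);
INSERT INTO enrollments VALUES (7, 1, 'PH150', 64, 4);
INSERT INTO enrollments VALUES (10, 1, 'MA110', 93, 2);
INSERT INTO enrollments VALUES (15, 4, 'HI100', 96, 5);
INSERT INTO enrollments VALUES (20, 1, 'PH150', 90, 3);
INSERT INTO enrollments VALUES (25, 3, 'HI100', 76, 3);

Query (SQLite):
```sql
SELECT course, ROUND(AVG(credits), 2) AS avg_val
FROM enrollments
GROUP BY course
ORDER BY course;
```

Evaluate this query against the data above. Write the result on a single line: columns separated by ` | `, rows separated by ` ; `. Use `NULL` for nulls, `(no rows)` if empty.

Partition enrollments by course; compute ROUND(AVG(credits), 2) within each group.
  EC200: ids {2, 3} → ROUND(AVG(credits), 2)=4
  HI100: ids {6, 15, 25} → ROUND(AVG(credits), 2)=4.33
  MA110: ids {10} → ROUND(AVG(credits), 2)=2
  PH150: ids {7, 20} → ROUND(AVG(credits), 2)=3.5

EC200 | 4 ; HI100 | 4.33 ; MA110 | 2 ; PH150 | 3.5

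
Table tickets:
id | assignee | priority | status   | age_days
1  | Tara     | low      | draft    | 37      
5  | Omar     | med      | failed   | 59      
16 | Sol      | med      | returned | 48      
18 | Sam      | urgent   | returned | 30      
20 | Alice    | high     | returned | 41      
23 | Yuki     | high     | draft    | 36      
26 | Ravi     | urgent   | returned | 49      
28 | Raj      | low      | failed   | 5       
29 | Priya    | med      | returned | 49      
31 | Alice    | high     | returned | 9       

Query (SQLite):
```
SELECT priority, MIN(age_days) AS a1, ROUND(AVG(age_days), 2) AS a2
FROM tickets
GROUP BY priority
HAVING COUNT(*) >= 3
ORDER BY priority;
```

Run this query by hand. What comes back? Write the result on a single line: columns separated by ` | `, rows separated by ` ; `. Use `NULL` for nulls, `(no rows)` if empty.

high | 9 | 28.67 ; med | 48 | 52

Group tickets by priority.
Per group compute: MIN(age_days), ROUND(AVG(age_days), 2).
HAVING: drop groups with fewer than 3 rows.
  high: ids {20, 23, 31} → MIN(age_days)=9, ROUND(AVG(age_days), 2)=28.67
  low: ids {1, 28} → MIN(age_days)=5, ROUND(AVG(age_days), 2)=21
  med: ids {5, 16, 29} → MIN(age_days)=48, ROUND(AVG(age_days), 2)=52
  urgent: ids {18, 26} → MIN(age_days)=30, ROUND(AVG(age_days), 2)=39.5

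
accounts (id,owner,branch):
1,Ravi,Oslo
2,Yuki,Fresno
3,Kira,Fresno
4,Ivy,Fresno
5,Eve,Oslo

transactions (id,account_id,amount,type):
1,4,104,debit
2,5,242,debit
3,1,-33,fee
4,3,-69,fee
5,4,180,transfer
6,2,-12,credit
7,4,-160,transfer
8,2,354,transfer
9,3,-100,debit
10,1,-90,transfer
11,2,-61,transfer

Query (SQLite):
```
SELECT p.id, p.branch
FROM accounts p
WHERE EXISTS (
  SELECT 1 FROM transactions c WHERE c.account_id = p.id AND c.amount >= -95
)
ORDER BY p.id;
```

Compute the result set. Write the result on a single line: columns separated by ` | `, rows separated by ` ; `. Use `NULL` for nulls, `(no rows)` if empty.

1 | Oslo ; 2 | Fresno ; 3 | Fresno ; 4 | Fresno ; 5 | Oslo

For each accounts row, check whether any transactions with matching account_id has amount >= -95.
Keep rows where that is true.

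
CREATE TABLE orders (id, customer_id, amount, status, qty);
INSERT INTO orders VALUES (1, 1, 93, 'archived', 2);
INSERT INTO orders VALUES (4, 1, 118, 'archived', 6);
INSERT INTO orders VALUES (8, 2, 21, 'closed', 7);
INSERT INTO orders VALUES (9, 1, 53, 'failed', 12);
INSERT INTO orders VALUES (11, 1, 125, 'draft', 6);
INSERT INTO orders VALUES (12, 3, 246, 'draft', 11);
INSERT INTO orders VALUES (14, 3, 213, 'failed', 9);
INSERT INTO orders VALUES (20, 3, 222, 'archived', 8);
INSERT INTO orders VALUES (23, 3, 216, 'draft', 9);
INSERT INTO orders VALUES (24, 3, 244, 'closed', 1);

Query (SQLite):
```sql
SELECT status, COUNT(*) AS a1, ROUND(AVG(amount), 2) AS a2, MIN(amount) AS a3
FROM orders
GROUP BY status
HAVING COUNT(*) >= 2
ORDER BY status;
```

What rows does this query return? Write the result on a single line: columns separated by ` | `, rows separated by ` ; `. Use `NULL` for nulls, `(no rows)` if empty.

Group orders by status.
Per group compute: COUNT(*), ROUND(AVG(amount), 2), MIN(amount).
HAVING: drop groups with fewer than 2 rows.
  archived: ids {1, 4, 20} → COUNT(*)=3, ROUND(AVG(amount), 2)=144.33, MIN(amount)=93
  closed: ids {8, 24} → COUNT(*)=2, ROUND(AVG(amount), 2)=132.5, MIN(amount)=21
  draft: ids {11, 12, 23} → COUNT(*)=3, ROUND(AVG(amount), 2)=195.67, MIN(amount)=125
  failed: ids {9, 14} → COUNT(*)=2, ROUND(AVG(amount), 2)=133, MIN(amount)=53

archived | 3 | 144.33 | 93 ; closed | 2 | 132.5 | 21 ; draft | 3 | 195.67 | 125 ; failed | 2 | 133 | 53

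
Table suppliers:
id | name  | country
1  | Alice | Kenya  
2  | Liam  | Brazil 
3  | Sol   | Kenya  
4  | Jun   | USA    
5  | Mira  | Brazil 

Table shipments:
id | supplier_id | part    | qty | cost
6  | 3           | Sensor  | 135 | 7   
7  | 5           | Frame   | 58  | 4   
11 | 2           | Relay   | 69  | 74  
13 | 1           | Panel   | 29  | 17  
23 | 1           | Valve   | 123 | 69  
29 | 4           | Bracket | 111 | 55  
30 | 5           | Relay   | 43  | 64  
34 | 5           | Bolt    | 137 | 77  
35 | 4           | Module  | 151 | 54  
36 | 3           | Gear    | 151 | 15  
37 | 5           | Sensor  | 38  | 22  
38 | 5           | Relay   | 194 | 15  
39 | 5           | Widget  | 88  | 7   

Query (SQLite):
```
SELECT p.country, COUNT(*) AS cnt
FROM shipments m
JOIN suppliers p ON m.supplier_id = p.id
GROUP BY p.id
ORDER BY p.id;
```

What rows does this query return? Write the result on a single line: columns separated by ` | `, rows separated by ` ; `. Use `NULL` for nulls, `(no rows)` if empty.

Join each shipments row to its suppliers via supplier_id.
Group joined rows by suppliers.id; compute COUNT(*) per group.
  1: ids {13, 23} → COUNT(*)=2
  2: ids {11} → COUNT(*)=1
  3: ids {6, 36} → COUNT(*)=2
  4: ids {29, 35} → COUNT(*)=2
  5: ids {7, 30, 34, 37, 38, 39} → COUNT(*)=6

Kenya | 2 ; Brazil | 1 ; Kenya | 2 ; USA | 2 ; Brazil | 6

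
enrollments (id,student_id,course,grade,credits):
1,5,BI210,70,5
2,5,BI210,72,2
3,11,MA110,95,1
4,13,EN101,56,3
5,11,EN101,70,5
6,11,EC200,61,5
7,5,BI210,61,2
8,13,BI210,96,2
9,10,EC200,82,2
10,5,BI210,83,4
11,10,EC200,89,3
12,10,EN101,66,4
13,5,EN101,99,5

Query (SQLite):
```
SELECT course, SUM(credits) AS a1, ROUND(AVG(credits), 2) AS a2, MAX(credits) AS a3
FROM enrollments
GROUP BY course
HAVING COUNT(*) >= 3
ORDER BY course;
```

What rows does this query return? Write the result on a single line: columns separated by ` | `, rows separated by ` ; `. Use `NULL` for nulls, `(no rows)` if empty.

Group enrollments by course.
Per group compute: SUM(credits), ROUND(AVG(credits), 2), MAX(credits).
HAVING: drop groups with fewer than 3 rows.
  BI210: ids {1, 2, 7, 8, 10} → SUM(credits)=15, ROUND(AVG(credits), 2)=3, MAX(credits)=5
  EC200: ids {6, 9, 11} → SUM(credits)=10, ROUND(AVG(credits), 2)=3.33, MAX(credits)=5
  EN101: ids {4, 5, 12, 13} → SUM(credits)=17, ROUND(AVG(credits), 2)=4.25, MAX(credits)=5
  MA110: ids {3} → SUM(credits)=1, ROUND(AVG(credits), 2)=1, MAX(credits)=1

BI210 | 15 | 3 | 5 ; EC200 | 10 | 3.33 | 5 ; EN101 | 17 | 4.25 | 5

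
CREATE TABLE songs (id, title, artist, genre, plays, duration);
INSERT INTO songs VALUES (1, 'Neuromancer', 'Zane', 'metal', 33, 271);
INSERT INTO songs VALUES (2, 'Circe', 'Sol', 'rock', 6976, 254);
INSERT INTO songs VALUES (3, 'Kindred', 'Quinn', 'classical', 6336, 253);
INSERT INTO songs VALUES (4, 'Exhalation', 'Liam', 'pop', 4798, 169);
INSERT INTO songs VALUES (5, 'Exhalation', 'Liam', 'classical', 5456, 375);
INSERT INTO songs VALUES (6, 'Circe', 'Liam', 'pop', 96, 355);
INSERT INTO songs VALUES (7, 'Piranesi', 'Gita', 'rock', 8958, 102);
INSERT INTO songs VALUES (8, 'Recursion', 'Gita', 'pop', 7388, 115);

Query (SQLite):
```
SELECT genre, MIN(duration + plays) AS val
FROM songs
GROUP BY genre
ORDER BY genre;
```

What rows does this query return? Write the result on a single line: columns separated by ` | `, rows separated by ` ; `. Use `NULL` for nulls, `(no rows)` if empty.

classical | 5831 ; metal | 304 ; pop | 451 ; rock | 7230

For each row compute duration + plays.
Group by genre; take MIN of the expression per group.
  classical: ids {3, 5} → MIN(duration + plays)=5831
  metal: ids {1} → MIN(duration + plays)=304
  pop: ids {4, 6, 8} → MIN(duration + plays)=451
  rock: ids {2, 7} → MIN(duration + plays)=7230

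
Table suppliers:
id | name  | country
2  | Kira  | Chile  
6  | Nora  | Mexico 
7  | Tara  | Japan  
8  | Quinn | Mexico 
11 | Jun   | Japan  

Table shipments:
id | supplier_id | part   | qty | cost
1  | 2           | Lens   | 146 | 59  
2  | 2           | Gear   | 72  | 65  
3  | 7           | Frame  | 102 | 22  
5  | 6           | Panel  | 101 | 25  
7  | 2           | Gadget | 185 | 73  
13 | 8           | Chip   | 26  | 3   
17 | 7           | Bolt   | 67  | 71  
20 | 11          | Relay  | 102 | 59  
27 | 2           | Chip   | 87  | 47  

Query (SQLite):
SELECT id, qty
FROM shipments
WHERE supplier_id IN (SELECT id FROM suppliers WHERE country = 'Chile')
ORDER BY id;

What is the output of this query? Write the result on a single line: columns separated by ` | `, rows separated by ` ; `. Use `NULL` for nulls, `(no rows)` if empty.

1 | 146 ; 2 | 72 ; 7 | 185 ; 27 | 87

Inner query: suppliers.id where country = 'Chile'.
Outer: keep shipments rows whose supplier_id is in that set.
Inner query → {2}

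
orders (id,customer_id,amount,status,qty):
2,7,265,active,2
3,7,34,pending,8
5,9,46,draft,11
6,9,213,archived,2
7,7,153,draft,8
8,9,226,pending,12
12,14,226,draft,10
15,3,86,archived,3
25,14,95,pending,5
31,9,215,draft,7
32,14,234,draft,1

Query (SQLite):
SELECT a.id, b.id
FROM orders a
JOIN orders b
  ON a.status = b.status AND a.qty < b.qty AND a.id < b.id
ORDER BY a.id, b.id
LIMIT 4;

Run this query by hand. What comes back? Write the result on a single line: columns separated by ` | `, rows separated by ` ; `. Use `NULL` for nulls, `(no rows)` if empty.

Pairs (a,b) with same status, a.qty < b.qty, a.id < b.id.
status groups: active:{2} archived:{6,15} draft:{5,7,12,31,32} pending:{3,8,25}
Ordered by (a.id, b.id); first 4.

3 | 8 ; 6 | 15 ; 7 | 12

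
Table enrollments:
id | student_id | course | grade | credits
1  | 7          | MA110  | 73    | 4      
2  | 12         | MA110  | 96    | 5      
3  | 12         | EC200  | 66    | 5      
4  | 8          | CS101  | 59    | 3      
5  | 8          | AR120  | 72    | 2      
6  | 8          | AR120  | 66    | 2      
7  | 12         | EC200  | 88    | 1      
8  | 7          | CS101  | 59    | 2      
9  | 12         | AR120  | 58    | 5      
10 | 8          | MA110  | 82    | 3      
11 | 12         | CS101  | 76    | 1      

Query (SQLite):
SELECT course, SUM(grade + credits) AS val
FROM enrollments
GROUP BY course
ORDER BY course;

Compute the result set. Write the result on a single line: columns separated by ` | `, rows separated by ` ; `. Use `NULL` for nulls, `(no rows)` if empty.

AR120 | 205 ; CS101 | 200 ; EC200 | 160 ; MA110 | 263

For each row compute grade + credits.
Group by course; take SUM of the expression per group.
  AR120: ids {5, 6, 9} → SUM(grade + credits)=205
  CS101: ids {4, 8, 11} → SUM(grade + credits)=200
  EC200: ids {3, 7} → SUM(grade + credits)=160
  MA110: ids {1, 2, 10} → SUM(grade + credits)=263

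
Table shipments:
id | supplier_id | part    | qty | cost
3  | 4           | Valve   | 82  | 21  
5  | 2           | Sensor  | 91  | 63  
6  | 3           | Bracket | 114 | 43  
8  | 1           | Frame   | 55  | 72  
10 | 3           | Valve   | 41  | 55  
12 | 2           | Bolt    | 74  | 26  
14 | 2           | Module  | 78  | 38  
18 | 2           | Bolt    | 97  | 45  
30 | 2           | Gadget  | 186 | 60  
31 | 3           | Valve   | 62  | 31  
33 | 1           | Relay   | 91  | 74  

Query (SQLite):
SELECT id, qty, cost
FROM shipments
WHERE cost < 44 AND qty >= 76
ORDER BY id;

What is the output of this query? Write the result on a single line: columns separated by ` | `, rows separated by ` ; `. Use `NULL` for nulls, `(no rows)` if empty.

cost < 44: ids {3, 6, 12, 14, 31}
qty >= 76: ids {3, 5, 6, 14, 18, 30, 33}
Combine with AND.

3 | 82 | 21 ; 6 | 114 | 43 ; 14 | 78 | 38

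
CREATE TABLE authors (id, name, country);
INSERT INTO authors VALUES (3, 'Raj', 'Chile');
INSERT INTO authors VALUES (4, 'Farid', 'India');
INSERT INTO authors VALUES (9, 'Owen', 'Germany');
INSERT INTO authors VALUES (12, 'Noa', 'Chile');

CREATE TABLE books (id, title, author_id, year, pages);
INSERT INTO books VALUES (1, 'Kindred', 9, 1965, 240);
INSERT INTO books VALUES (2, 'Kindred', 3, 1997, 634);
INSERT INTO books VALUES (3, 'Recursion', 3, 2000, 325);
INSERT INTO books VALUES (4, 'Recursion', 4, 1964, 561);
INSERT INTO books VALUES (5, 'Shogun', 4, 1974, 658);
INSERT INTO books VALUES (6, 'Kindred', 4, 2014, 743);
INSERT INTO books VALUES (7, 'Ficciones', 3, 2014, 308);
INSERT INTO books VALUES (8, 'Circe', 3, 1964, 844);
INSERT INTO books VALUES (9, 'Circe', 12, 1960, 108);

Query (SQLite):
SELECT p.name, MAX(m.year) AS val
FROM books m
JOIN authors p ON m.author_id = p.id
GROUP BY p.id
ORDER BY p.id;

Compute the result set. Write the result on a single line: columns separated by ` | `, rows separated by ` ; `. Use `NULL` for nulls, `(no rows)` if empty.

Raj | 2014 ; Farid | 2014 ; Owen | 1965 ; Noa | 1960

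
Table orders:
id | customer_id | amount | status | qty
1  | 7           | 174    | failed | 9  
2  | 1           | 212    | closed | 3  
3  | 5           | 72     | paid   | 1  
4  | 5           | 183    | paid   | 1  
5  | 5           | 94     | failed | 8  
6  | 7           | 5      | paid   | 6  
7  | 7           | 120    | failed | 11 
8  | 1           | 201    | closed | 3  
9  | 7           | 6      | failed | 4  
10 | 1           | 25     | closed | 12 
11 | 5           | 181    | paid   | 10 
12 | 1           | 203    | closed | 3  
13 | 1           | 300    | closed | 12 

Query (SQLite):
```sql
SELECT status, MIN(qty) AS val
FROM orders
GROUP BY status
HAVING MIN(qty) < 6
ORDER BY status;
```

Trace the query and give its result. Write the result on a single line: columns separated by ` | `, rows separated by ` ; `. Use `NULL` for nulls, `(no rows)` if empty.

Partition orders by status; compute MIN(qty) within each group.
HAVING: keep groups where MIN(qty) < 6.
  closed: ids {2, 8, 10, 12, 13} → MIN(qty)=3
  failed: ids {1, 5, 7, 9} → MIN(qty)=4
  paid: ids {3, 4, 6, 11} → MIN(qty)=1

closed | 3 ; failed | 4 ; paid | 1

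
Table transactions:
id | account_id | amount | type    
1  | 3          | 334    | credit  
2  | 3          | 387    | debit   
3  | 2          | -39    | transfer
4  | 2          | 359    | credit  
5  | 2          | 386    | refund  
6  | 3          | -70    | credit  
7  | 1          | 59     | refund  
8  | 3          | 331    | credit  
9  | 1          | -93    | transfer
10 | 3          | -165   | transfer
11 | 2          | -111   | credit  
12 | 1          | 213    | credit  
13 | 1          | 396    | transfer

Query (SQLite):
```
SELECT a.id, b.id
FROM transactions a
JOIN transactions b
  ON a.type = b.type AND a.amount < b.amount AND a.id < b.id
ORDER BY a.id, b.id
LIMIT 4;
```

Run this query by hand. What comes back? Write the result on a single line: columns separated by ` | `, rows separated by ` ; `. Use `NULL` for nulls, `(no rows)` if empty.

1 | 4 ; 3 | 13 ; 6 | 8 ; 6 | 12

Pairs (a,b) with same type, a.amount < b.amount, a.id < b.id.
type groups: credit:{1,4,6,8,11,12} debit:{2} refund:{5,7} transfer:{3,9,10,13}
Ordered by (a.id, b.id); first 4.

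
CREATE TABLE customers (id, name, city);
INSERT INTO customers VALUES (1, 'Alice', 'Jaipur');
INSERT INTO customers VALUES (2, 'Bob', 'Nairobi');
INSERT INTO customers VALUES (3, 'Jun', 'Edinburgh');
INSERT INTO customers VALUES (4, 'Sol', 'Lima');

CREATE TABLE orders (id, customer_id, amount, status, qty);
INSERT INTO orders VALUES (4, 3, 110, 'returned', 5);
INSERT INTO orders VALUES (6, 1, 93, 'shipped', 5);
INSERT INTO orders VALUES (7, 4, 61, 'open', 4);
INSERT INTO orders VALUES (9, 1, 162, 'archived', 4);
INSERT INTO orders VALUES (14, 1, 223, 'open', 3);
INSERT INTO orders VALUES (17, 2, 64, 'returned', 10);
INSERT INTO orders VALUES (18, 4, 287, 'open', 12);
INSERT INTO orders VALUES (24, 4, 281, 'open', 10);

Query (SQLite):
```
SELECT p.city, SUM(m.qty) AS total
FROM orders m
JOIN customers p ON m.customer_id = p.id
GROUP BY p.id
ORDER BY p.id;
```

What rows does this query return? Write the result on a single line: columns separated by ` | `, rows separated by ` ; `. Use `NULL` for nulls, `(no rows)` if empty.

Jaipur | 12 ; Nairobi | 10 ; Edinburgh | 5 ; Lima | 26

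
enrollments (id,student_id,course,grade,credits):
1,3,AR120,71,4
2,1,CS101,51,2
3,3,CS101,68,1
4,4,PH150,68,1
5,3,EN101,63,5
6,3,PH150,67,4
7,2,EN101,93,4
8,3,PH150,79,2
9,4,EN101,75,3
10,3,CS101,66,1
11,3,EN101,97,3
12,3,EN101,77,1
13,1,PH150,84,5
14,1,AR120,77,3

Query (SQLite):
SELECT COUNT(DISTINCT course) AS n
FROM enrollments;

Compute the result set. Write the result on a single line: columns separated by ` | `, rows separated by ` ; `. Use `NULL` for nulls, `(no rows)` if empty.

Count distinct non-NULL course values.

4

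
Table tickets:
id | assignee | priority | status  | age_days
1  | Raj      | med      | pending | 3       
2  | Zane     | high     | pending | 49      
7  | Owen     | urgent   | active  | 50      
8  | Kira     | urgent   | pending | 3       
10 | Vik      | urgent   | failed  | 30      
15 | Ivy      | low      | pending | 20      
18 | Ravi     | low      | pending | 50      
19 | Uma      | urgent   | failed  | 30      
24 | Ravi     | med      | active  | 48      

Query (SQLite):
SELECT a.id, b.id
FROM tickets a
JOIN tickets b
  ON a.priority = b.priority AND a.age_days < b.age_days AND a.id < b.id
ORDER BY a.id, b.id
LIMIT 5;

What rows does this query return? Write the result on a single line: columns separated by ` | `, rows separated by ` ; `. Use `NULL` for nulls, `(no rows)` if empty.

Pairs (a,b) with same priority, a.age_days < b.age_days, a.id < b.id.
priority groups: high:{2} low:{15,18} med:{1,24} urgent:{7,8,10,19}
Ordered by (a.id, b.id); first 5.

1 | 24 ; 8 | 10 ; 8 | 19 ; 15 | 18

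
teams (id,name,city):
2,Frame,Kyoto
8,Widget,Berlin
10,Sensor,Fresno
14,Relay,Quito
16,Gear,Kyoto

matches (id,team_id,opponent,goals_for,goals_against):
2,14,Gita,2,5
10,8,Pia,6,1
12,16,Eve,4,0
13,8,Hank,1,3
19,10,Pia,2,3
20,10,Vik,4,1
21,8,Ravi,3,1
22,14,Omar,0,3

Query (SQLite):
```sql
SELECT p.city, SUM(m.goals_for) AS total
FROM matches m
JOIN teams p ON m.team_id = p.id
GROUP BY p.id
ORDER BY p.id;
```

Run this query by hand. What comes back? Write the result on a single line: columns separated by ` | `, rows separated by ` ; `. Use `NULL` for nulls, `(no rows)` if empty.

Join each matches row to its teams via team_id.
Group joined rows by teams.id; compute SUM(m.goals_for) per group.
  8: ids {10, 13, 21} → SUM(m.goals_for)=10
  10: ids {19, 20} → SUM(m.goals_for)=6
  14: ids {2, 22} → SUM(m.goals_for)=2
  16: ids {12} → SUM(m.goals_for)=4

Berlin | 10 ; Fresno | 6 ; Quito | 2 ; Kyoto | 4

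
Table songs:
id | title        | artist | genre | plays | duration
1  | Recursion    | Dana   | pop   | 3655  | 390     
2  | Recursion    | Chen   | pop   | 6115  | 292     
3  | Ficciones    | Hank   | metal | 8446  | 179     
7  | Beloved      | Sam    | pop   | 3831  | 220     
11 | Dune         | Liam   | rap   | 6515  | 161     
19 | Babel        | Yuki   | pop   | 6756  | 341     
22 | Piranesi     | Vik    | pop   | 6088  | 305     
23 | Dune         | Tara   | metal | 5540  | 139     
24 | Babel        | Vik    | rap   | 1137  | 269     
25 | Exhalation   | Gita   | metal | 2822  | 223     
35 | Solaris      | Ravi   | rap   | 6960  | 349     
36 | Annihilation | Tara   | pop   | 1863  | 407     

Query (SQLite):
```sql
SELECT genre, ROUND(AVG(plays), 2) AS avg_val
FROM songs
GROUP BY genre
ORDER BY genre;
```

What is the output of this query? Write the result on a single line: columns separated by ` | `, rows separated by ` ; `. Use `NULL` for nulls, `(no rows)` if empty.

Partition songs by genre; compute ROUND(AVG(plays), 2) within each group.
  metal: ids {3, 23, 25} → ROUND(AVG(plays), 2)=5602.67
  pop: ids {1, 2, 7, 19, 22, 36} → ROUND(AVG(plays), 2)=4718
  rap: ids {11, 24, 35} → ROUND(AVG(plays), 2)=4870.67

metal | 5602.67 ; pop | 4718 ; rap | 4870.67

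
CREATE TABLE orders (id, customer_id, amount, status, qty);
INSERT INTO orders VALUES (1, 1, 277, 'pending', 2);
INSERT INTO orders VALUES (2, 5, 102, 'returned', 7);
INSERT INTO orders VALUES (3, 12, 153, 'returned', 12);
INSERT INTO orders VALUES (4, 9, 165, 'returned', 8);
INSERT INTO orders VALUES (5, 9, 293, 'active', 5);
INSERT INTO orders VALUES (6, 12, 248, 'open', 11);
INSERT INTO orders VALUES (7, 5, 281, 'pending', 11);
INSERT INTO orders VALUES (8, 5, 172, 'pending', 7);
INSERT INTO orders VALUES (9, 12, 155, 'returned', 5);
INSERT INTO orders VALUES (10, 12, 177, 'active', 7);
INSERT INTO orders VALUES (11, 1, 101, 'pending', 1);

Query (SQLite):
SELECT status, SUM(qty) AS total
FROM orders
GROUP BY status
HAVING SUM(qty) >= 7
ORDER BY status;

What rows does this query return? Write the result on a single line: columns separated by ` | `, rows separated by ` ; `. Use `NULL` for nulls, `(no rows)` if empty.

Partition orders by status; compute SUM(qty) within each group.
HAVING: keep groups where SUM(qty) >= 7.
  active: ids {5, 10} → SUM(qty)=12
  open: ids {6} → SUM(qty)=11
  pending: ids {1, 7, 8, 11} → SUM(qty)=21
  returned: ids {2, 3, 4, 9} → SUM(qty)=32

active | 12 ; open | 11 ; pending | 21 ; returned | 32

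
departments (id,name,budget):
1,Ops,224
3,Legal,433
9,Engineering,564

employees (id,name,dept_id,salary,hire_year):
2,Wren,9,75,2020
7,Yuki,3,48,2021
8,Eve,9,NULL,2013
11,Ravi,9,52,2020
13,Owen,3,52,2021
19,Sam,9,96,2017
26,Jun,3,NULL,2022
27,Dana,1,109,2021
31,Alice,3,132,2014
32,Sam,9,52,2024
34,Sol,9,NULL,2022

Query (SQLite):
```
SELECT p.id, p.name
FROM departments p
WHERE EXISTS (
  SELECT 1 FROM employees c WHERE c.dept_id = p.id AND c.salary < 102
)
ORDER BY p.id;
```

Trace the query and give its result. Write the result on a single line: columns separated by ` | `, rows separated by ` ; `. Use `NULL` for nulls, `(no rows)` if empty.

3 | Legal ; 9 | Engineering

For each departments row, check whether any employees with matching dept_id has salary < 102.
Keep rows where that is true.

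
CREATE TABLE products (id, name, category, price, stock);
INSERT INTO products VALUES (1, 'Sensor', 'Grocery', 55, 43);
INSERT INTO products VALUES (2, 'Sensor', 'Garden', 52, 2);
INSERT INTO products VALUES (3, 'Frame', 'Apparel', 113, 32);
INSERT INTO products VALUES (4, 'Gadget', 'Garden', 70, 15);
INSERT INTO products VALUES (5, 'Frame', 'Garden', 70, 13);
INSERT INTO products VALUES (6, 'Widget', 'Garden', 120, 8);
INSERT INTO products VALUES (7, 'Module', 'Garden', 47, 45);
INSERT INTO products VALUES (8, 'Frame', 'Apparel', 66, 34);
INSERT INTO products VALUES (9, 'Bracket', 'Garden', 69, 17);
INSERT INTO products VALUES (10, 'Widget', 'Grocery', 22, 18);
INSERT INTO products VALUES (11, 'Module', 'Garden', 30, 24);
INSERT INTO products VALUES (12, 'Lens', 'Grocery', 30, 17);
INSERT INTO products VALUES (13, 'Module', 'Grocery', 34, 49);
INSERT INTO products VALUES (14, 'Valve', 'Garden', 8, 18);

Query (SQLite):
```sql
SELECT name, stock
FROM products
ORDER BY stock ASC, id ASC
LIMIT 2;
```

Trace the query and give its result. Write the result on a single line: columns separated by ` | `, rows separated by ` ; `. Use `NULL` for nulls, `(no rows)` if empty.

Sort by stock asc, tiebreak id asc: (2, id=2), (8, id=6), (13, id=5), (15, id=4), (17, id=9) …. Take first 2.

Sensor | 2 ; Widget | 8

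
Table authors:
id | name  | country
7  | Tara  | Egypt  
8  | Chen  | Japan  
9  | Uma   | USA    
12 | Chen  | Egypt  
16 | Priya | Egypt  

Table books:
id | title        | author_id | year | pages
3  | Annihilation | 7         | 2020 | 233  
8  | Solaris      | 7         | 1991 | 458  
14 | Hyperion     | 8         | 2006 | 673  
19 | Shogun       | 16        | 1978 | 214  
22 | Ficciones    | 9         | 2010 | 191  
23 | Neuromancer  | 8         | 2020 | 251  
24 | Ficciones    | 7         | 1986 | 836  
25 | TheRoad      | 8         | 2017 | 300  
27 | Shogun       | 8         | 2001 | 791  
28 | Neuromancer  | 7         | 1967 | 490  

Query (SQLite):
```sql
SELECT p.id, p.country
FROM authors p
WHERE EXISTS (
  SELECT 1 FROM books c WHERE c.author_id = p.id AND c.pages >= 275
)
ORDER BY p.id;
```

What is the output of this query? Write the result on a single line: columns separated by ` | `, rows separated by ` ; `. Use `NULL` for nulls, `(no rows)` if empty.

For each authors row, check whether any books with matching author_id has pages >= 275.
Keep rows where that is true.

7 | Egypt ; 8 | Japan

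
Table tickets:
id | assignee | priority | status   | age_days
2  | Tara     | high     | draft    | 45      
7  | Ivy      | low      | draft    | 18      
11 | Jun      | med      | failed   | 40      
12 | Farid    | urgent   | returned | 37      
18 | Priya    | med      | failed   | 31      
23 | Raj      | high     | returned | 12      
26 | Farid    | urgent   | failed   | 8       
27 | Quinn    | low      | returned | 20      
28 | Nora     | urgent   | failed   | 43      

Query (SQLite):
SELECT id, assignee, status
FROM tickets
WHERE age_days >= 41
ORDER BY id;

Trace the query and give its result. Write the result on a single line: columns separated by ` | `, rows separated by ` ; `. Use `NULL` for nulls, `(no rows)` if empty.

age_days >= 41: ids {2, 28}

2 | Tara | draft ; 28 | Nora | failed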